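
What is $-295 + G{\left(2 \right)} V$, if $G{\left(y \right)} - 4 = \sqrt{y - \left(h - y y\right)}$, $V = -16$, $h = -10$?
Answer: $-423$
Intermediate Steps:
$G{\left(y \right)} = 4 + \sqrt{10 + y + y^{2}}$ ($G{\left(y \right)} = 4 + \sqrt{y + \left(y y - -10\right)} = 4 + \sqrt{y + \left(y^{2} + 10\right)} = 4 + \sqrt{y + \left(10 + y^{2}\right)} = 4 + \sqrt{10 + y + y^{2}}$)
$-295 + G{\left(2 \right)} V = -295 + \left(4 + \sqrt{10 + 2 + 2^{2}}\right) \left(-16\right) = -295 + \left(4 + \sqrt{10 + 2 + 4}\right) \left(-16\right) = -295 + \left(4 + \sqrt{16}\right) \left(-16\right) = -295 + \left(4 + 4\right) \left(-16\right) = -295 + 8 \left(-16\right) = -295 - 128 = -423$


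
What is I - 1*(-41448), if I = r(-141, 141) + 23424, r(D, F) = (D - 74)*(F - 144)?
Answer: 65517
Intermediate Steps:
r(D, F) = (-144 + F)*(-74 + D) (r(D, F) = (-74 + D)*(-144 + F) = (-144 + F)*(-74 + D))
I = 24069 (I = (10656 - 144*(-141) - 74*141 - 141*141) + 23424 = (10656 + 20304 - 10434 - 19881) + 23424 = 645 + 23424 = 24069)
I - 1*(-41448) = 24069 - 1*(-41448) = 24069 + 41448 = 65517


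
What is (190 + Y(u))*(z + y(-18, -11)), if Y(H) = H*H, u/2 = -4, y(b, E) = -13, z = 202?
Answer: 48006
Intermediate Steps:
u = -8 (u = 2*(-4) = -8)
Y(H) = H²
(190 + Y(u))*(z + y(-18, -11)) = (190 + (-8)²)*(202 - 13) = (190 + 64)*189 = 254*189 = 48006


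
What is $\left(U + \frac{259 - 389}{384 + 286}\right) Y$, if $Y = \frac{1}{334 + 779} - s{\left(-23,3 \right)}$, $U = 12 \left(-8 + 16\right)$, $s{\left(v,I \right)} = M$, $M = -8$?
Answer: $\frac{8165885}{10653} \approx 766.53$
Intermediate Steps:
$s{\left(v,I \right)} = -8$
$U = 96$ ($U = 12 \cdot 8 = 96$)
$Y = \frac{8905}{1113}$ ($Y = \frac{1}{334 + 779} - -8 = \frac{1}{1113} + 8 = \frac{8905}{1113} \approx 8.0009$)
$\left(U + \frac{259 - 389}{384 + 286}\right) Y = \left(96 + \frac{259 - 389}{384 + 286}\right) \frac{8905}{1113} = \left(96 - \frac{130}{670}\right) \frac{8905}{1113} = \left(96 - \frac{13}{67}\right) \frac{8905}{1113} = \frac{6419}{67} \cdot \frac{8905}{1113} = \frac{8165885}{10653}$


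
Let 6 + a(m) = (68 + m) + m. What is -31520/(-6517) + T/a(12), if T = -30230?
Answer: -97149095/280231 ≈ -346.67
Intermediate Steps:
a(m) = 62 + 2*m (a(m) = -6 + ((68 + m) + m) = -6 + (68 + 2*m) = 62 + 2*m)
-31520/(-6517) + T/a(12) = -31520/(-6517) - 30230/(62 + 2*12) = -31520*(-1/6517) - 30230/(62 + 24) = 31520/6517 - 30230/86 = 31520/6517 - 30230*1/86 = 31520/6517 - 15115/43 = -97149095/280231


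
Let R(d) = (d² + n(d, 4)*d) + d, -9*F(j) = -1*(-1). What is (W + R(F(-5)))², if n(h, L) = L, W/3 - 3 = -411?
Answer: 9838259344/6561 ≈ 1.4995e+6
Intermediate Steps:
W = -1224 (W = 9 + 3*(-411) = 9 - 1233 = -1224)
F(j) = -⅑ (F(j) = -(-1)*(-1)/9 = -⅑*1 = -⅑)
R(d) = d² + 5*d (R(d) = (d² + 4*d) + d = d² + 5*d)
(W + R(F(-5)))² = (-1224 - (5 - ⅑)/9)² = (-1224 - ⅑*44/9)² = (-1224 - 44/81)² = (-99188/81)² = 9838259344/6561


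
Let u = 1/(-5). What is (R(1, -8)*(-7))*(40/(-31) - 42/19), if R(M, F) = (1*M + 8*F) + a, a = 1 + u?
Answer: -4488974/2945 ≈ -1524.3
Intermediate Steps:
u = -⅕ ≈ -0.20000
a = ⅘ (a = 1 - ⅕ = ⅘ ≈ 0.80000)
R(M, F) = ⅘ + M + 8*F (R(M, F) = (1*M + 8*F) + ⅘ = (M + 8*F) + ⅘ = ⅘ + M + 8*F)
(R(1, -8)*(-7))*(40/(-31) - 42/19) = ((⅘ + 1 + 8*(-8))*(-7))*(40/(-31) - 42/19) = ((⅘ + 1 - 64)*(-7))*(40*(-1/31) - 42*1/19) = (-311/5*(-7))*(-40/31 - 42/19) = (2177/5)*(-2062/589) = -4488974/2945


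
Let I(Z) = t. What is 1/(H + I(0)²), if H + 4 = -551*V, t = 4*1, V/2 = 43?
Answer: -1/47374 ≈ -2.1109e-5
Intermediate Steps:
V = 86 (V = 2*43 = 86)
t = 4
I(Z) = 4
H = -47390 (H = -4 - 551*86 = -4 - 47386 = -47390)
1/(H + I(0)²) = 1/(-47390 + 4²) = 1/(-47390 + 16) = 1/(-47374) = -1/47374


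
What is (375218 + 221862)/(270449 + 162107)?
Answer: 149270/108139 ≈ 1.3804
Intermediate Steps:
(375218 + 221862)/(270449 + 162107) = 597080/432556 = 597080*(1/432556) = 149270/108139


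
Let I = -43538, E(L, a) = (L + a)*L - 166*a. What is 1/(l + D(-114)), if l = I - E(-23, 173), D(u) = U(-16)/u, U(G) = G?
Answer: -57/648082 ≈ -8.7952e-5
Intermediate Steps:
E(L, a) = -166*a + L*(L + a) (E(L, a) = L*(L + a) - 166*a = -166*a + L*(L + a))
D(u) = -16/u
l = -11370 (l = -43538 - ((-23)² - 166*173 - 23*173) = -43538 - (529 - 28718 - 3979) = -43538 - 1*(-32168) = -43538 + 32168 = -11370)
1/(l + D(-114)) = 1/(-11370 - 16/(-114)) = 1/(-11370 - 16*(-1/114)) = 1/(-11370 + 8/57) = 1/(-648082/57) = -57/648082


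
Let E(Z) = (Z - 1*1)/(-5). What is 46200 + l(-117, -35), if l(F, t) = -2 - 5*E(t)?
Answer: 46162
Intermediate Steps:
E(Z) = 1/5 - Z/5 (E(Z) = (Z - 1)*(-1/5) = (-1 + Z)*(-1/5) = 1/5 - Z/5)
l(F, t) = -3 + t (l(F, t) = -2 - 5*(1/5 - t/5) = -2 + (-1 + t) = -3 + t)
46200 + l(-117, -35) = 46200 + (-3 - 35) = 46200 - 38 = 46162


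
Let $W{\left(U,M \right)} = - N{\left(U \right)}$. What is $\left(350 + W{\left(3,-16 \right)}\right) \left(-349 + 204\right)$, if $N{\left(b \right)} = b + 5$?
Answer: $-49590$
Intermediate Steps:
$N{\left(b \right)} = 5 + b$
$W{\left(U,M \right)} = -5 - U$ ($W{\left(U,M \right)} = - (5 + U) = -5 - U$)
$\left(350 + W{\left(3,-16 \right)}\right) \left(-349 + 204\right) = \left(350 - 8\right) \left(-349 + 204\right) = \left(350 - 8\right) \left(-145\right) = 342 \left(-145\right) = -49590$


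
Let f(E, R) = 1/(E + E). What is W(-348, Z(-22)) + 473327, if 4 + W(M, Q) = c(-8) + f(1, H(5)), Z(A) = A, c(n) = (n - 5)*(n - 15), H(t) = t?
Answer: 947245/2 ≈ 4.7362e+5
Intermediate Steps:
f(E, R) = 1/(2*E)
c(n) = (-15 + n)*(-5 + n) (c(n) = (-5 + n)*(-15 + n) = (-15 + n)*(-5 + n))
W(M, Q) = 591/2 (W(M, Q) = -4 + ((75 + (-8)² - 20*(-8)) + (½)/1) = -4 + ((75 + 64 + 160) + (½)*1) = -4 + (299 + ½) = -4 + 599/2 = 591/2)
W(-348, Z(-22)) + 473327 = 591/2 + 473327 = 947245/2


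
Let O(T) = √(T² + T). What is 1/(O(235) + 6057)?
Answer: 6057/36631789 - 2*√13865/36631789 ≈ 0.00015892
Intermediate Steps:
O(T) = √(T + T²)
1/(O(235) + 6057) = 1/(√(235*(1 + 235)) + 6057) = 1/(√(235*236) + 6057) = 1/(√55460 + 6057) = 1/(2*√13865 + 6057) = 1/(6057 + 2*√13865)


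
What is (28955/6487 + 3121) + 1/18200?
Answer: 28384835299/9081800 ≈ 3125.5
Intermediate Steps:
(28955/6487 + 3121) + 1/18200 = 20274882/6487 + 1/18200 = 28384835299/9081800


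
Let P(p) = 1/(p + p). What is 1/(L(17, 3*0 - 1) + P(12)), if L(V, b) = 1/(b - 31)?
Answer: 96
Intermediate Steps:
P(p) = 1/(2*p)
L(V, b) = 1/(-31 + b)
1/(L(17, 3*0 - 1) + P(12)) = 1/(1/(-31 + (3*0 - 1)) + (½)/12) = 1/(1/(-31 + (0 - 1)) + (½)*(1/12)) = 1/(1/(-31 - 1) + 1/24) = 1/(1/(-32) + 1/24) = 1/(-1/32 + 1/24) = 1/(1/96) = 96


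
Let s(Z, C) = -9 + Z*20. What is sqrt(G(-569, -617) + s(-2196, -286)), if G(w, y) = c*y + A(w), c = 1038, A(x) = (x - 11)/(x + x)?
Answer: I*sqrt(221573769365)/569 ≈ 827.27*I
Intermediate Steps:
A(x) = (-11 + x)/(2*x) (A(x) = (-11 + x)/((2*x)) = (-11 + x)*(1/(2*x)) = (-11 + x)/(2*x))
G(w, y) = 1038*y + (-11 + w)/(2*w)
s(Z, C) = -9 + 20*Z
sqrt(G(-569, -617) + s(-2196, -286)) = sqrt((1/2)*(-11 - 569 + 2076*(-569)*(-617))/(-569) + (-9 + 20*(-2196))) = sqrt((1/2)*(-1/569)*(-11 - 569 + 728827548) + (-9 - 43920)) = sqrt((1/2)*(-1/569)*728826968 - 43929) = sqrt(-364413484/569 - 43929) = sqrt(-389409085/569) = I*sqrt(221573769365)/569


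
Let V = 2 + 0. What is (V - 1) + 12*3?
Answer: 37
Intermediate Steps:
V = 2
(V - 1) + 12*3 = (2 - 1) + 12*3 = 1 + 36 = 37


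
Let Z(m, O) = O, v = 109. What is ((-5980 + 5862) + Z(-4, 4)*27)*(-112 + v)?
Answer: 30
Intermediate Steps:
((-5980 + 5862) + Z(-4, 4)*27)*(-112 + v) = ((-5980 + 5862) + 4*27)*(-112 + 109) = (-118 + 108)*(-3) = -10*(-3) = 30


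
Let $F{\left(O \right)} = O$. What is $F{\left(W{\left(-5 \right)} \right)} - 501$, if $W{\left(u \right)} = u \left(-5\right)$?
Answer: $-476$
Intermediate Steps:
$W{\left(u \right)} = - 5 u$
$F{\left(W{\left(-5 \right)} \right)} - 501 = \left(-5\right) \left(-5\right) - 501 = 25 - 501 = -476$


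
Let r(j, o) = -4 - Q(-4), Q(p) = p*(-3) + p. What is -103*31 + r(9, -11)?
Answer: -3205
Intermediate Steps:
Q(p) = -2*p (Q(p) = -3*p + p = -2*p)
r(j, o) = -12 (r(j, o) = -4 - (-2)*(-4) = -4 - 1*8 = -4 - 8 = -12)
-103*31 + r(9, -11) = -103*31 - 12 = -3193 - 12 = -3205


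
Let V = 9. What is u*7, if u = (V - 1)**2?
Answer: 448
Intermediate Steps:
u = 64 (u = (9 - 1)**2 = 8**2 = 64)
u*7 = 64*7 = 448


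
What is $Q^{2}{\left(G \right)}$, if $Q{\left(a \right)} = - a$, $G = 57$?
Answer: $3249$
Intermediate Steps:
$Q^{2}{\left(G \right)} = \left(\left(-1\right) 57\right)^{2} = \left(-57\right)^{2} = 3249$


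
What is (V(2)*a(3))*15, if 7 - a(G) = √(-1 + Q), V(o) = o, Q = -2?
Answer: 210 - 30*I*√3 ≈ 210.0 - 51.962*I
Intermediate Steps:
a(G) = 7 - I*√3 (a(G) = 7 - √(-1 - 2) = 7 - √(-3) = 7 - I*√3)
(V(2)*a(3))*15 = (2*(7 - I*√3))*15 = (14 - 2*I*√3)*15 = 210 - 30*I*√3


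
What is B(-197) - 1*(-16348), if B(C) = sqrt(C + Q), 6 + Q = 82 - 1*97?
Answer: 16348 + I*sqrt(218) ≈ 16348.0 + 14.765*I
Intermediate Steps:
Q = -21 (Q = -6 + (82 - 1*97) = -6 + (82 - 97) = -6 - 15 = -21)
B(C) = sqrt(-21 + C) (B(C) = sqrt(C - 21) = sqrt(-21 + C))
B(-197) - 1*(-16348) = sqrt(-21 - 197) - 1*(-16348) = sqrt(-218) + 16348 = I*sqrt(218) + 16348 = 16348 + I*sqrt(218)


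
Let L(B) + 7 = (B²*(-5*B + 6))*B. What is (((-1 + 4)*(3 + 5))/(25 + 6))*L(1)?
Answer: -144/31 ≈ -4.6452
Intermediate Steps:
L(B) = -7 + B³*(6 - 5*B) (L(B) = -7 + (B²*(-5*B + 6))*B = -7 + (B²*(6 - 5*B))*B = -7 + B³*(6 - 5*B))
(((-1 + 4)*(3 + 5))/(25 + 6))*L(1) = (((-1 + 4)*(3 + 5))/(25 + 6))*(-7 - 5*1⁴ + 6*1³) = ((3*8)/31)*(-7 - 5*1 + 6*1) = (24*(1/31))*(-7 - 5 + 6) = (24/31)*(-6) = -144/31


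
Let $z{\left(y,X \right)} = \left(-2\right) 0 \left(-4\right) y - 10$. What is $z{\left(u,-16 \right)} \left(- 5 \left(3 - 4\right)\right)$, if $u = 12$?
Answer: $-50$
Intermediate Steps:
$z{\left(y,X \right)} = -10$ ($z{\left(y,X \right)} = 0 \left(-4\right) y - 10 = 0 y - 10 = 0 - 10 = -10$)
$z{\left(u,-16 \right)} \left(- 5 \left(3 - 4\right)\right) = - 10 \left(- 5 \left(3 - 4\right)\right) = - 10 \left(\left(-5\right) \left(-1\right)\right) = \left(-10\right) 5 = -50$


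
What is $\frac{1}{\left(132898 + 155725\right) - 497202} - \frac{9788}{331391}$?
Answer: $- \frac{2041902643}{69121203389} \approx -0.029541$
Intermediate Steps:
$\frac{1}{\left(132898 + 155725\right) - 497202} - \frac{9788}{331391} = \frac{1}{288623 - 497202} - \frac{9788}{331391} = \frac{1}{-208579} - \frac{9788}{331391} = - \frac{1}{208579} - \frac{9788}{331391} = - \frac{2041902643}{69121203389}$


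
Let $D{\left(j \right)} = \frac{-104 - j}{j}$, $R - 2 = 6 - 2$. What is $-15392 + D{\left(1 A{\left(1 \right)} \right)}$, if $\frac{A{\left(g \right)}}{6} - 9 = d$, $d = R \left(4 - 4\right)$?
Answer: $- \frac{415663}{27} \approx -15395.0$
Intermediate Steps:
$R = 6$ ($R = 2 + \left(6 - 2\right) = 2 + 4 = 6$)
$d = 0$ ($d = 6 \left(4 - 4\right) = 6 \cdot 0 = 0$)
$A{\left(g \right)} = 54$ ($A{\left(g \right)} = 54 + 6 \cdot 0 = 54 + 0 = 54$)
$D{\left(j \right)} = \frac{-104 - j}{j}$
$-15392 + D{\left(1 A{\left(1 \right)} \right)} = -15392 + \frac{-104 - 1 \cdot 54}{1 \cdot 54} = -15392 + \frac{-104 - 54}{54} = -15392 + \frac{1}{54} \left(-158\right) = -15392 - \frac{79}{27} = - \frac{415663}{27}$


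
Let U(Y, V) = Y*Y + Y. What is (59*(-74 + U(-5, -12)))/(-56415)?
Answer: 1062/18805 ≈ 0.056474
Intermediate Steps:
U(Y, V) = Y + Y**2 (U(Y, V) = Y**2 + Y = Y + Y**2)
(59*(-74 + U(-5, -12)))/(-56415) = (59*(-74 - 5*(1 - 5)))/(-56415) = (59*(-74 - 5*(-4)))*(-1/56415) = (59*(-74 + 20))*(-1/56415) = (59*(-54))*(-1/56415) = -3186*(-1/56415) = 1062/18805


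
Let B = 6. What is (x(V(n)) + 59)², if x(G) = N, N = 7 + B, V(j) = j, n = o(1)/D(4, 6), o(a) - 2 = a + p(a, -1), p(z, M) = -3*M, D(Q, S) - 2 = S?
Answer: 5184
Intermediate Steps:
D(Q, S) = 2 + S
o(a) = 5 + a (o(a) = 2 + (a - 3*(-1)) = 2 + (a + 3) = 2 + (3 + a) = 5 + a)
n = ¾ (n = (5 + 1)/(2 + 6) = 6/8 = 6*(⅛) = ¾ ≈ 0.75000)
N = 13 (N = 7 + 6 = 13)
x(G) = 13
(x(V(n)) + 59)² = (13 + 59)² = 72² = 5184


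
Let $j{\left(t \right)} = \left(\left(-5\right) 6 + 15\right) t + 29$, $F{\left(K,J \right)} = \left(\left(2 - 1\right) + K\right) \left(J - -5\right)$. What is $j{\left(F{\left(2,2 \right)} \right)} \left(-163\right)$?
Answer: $46618$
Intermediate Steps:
$F{\left(K,J \right)} = \left(1 + K\right) \left(5 + J\right)$ ($F{\left(K,J \right)} = \left(\left(2 - 1\right) + K\right) \left(J + 5\right) = \left(1 + K\right) \left(5 + J\right)$)
$j{\left(t \right)} = 29 - 15 t$ ($j{\left(t \right)} = \left(-30 + 15\right) t + 29 = - 15 t + 29 = 29 - 15 t$)
$j{\left(F{\left(2,2 \right)} \right)} \left(-163\right) = \left(29 - 15 \left(5 + 2 + 5 \cdot 2 + 2 \cdot 2\right)\right) \left(-163\right) = \left(29 - 15 \left(5 + 2 + 10 + 4\right)\right) \left(-163\right) = \left(29 - 315\right) \left(-163\right) = \left(-286\right) \left(-163\right) = 46618$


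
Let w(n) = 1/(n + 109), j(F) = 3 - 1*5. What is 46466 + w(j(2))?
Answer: 4971863/107 ≈ 46466.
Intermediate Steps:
j(F) = -2 (j(F) = 3 - 5 = -2)
w(n) = 1/(109 + n)
46466 + w(j(2)) = 46466 + 1/(109 - 2) = 46466 + 1/107 = 4971863/107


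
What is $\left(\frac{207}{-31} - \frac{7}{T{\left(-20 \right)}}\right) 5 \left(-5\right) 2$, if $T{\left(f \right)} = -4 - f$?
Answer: $\frac{88225}{248} \approx 355.75$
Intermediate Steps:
$\left(\frac{207}{-31} - \frac{7}{T{\left(-20 \right)}}\right) 5 \left(-5\right) 2 = \left(\frac{207}{-31} - \frac{7}{-4 - -20}\right) 5 \left(-5\right) 2 = \left(207 \left(- \frac{1}{31}\right) - \frac{7}{-4 + 20}\right) \left(\left(-25\right) 2\right) = \left(- \frac{207}{31} - \frac{7}{16}\right) \left(-50\right) = \left(- \frac{3529}{496}\right) \left(-50\right) = \frac{88225}{248}$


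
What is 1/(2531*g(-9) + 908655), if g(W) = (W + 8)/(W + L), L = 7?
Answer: 2/1819841 ≈ 1.0990e-6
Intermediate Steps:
g(W) = (8 + W)/(7 + W) (g(W) = (W + 8)/(W + 7) = (8 + W)/(7 + W))
1/(2531*g(-9) + 908655) = 1/(2531*((8 - 9)/(7 - 9)) + 908655) = 1/(2531*(-1/(-2)) + 908655) = 1/(2531*(-½*(-1)) + 908655) = 1/(2531*(½) + 908655) = 1/(2531/2 + 908655) = 1/(1819841/2) = 2/1819841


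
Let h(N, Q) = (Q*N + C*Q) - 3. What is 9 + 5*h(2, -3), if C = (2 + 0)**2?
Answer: -96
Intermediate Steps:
C = 4 (C = 2**2 = 4)
h(N, Q) = -3 + 4*Q + N*Q (h(N, Q) = (Q*N + 4*Q) - 3 = (N*Q + 4*Q) - 3 = (4*Q + N*Q) - 3 = -3 + 4*Q + N*Q)
9 + 5*h(2, -3) = 9 + 5*(-3 + 4*(-3) + 2*(-3)) = 9 + 5*(-3 - 12 - 6) = 9 + 5*(-21) = 9 - 105 = -96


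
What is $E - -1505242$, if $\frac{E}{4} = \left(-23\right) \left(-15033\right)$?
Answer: $2888278$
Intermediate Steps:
$E = 1383036$ ($E = 4 \left(\left(-23\right) \left(-15033\right)\right) = 4 \cdot 345759 = 1383036$)
$E - -1505242 = 1383036 - -1505242 = 1383036 + 1505242 = 2888278$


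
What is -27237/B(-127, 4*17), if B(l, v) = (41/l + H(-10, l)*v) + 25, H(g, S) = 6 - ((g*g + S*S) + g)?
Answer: 164719/6667254 ≈ 0.024706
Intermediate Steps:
H(g, S) = 6 - g - S² - g² (H(g, S) = 6 - ((g² + S²) + g) = 6 - ((S² + g²) + g) = 6 - (g + S² + g²) = 6 + (-g - S² - g²) = 6 - g - S² - g²)
B(l, v) = 25 + 41/l + v*(-84 - l²) (B(l, v) = (41/l + (6 - 1*(-10) - l² - 1*(-10)²)*v) + 25 = (41/l + (6 + 10 - l² - 1*100)*v) + 25 = (41/l + (6 + 10 - l² - 100)*v) + 25 = (41/l + (-84 - l²)*v) + 25 = (41/l + v*(-84 - l²)) + 25 = 25 + 41/l + v*(-84 - l²))
-27237/B(-127, 4*17) = -27237*(-127/(41 - 127*(25 - 4*17*(84 + (-127)²)))) = -27237*(-127/(41 - 127*(25 - 1*68*(84 + 16129)))) = -27237*(-127/(41 - 127*(25 - 1*68*16213))) = -27237*(-127/(41 - 127*(25 - 1102484))) = -27237*(-127/(41 - 127*(-1102459))) = -27237*(-127/(41 + 140012293)) = -27237/((-1/127*140012334)) = -27237/(-140012334/127) = -27237*(-127/140012334) = 164719/6667254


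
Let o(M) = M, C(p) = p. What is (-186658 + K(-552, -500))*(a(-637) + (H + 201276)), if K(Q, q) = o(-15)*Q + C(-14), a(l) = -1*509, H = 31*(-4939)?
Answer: -8501805936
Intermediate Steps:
H = -153109
a(l) = -509
K(Q, q) = -14 - 15*Q (K(Q, q) = -15*Q - 14 = -14 - 15*Q)
(-186658 + K(-552, -500))*(a(-637) + (H + 201276)) = (-186658 + (-14 - 15*(-552)))*(-509 + (-153109 + 201276)) = (-186658 + (-14 + 8280))*(-509 + 48167) = (-186658 + 8266)*47658 = -178392*47658 = -8501805936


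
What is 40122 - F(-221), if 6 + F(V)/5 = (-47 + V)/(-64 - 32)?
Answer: 963313/24 ≈ 40138.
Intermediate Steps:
F(V) = -2645/96 - 5*V/96 (F(V) = -30 + 5*((-47 + V)/(-64 - 32)) = -30 + 5*((-47 + V)/(-96)) = -30 + 5*((-47 + V)*(-1/96)) = -30 + 5*(47/96 - V/96) = -30 + (235/96 - 5*V/96) = -2645/96 - 5*V/96)
40122 - F(-221) = 40122 - (-2645/96 - 5/96*(-221)) = 40122 - (-2645/96 + 1105/96) = 40122 - 1*(-385/24) = 40122 + 385/24 = 963313/24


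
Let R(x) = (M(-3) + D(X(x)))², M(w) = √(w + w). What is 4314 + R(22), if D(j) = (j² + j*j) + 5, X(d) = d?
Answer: 951037 + 1946*I*√6 ≈ 9.5104e+5 + 4766.7*I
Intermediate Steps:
D(j) = 5 + 2*j² (D(j) = (j² + j²) + 5 = 2*j² + 5 = 5 + 2*j²)
M(w) = √2*√w (M(w) = √(2*w) = √2*√w)
R(x) = (5 + 2*x² + I*√6)² (R(x) = (√2*√(-3) + (5 + 2*x²))² = (√2*(I*√3) + (5 + 2*x²))² = (I*√6 + (5 + 2*x²))² = (5 + 2*x² + I*√6)²)
4314 + R(22) = 4314 + (5 + 2*22² + I*√6)² = 4314 + (5 + 2*484 + I*√6)² = 4314 + (5 + 968 + I*√6)² = 4314 + (973 + I*√6)²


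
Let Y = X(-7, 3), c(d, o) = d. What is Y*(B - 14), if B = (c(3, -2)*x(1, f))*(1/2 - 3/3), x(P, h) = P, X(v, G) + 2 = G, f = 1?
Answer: -31/2 ≈ -15.500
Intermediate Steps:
X(v, G) = -2 + G
Y = 1 (Y = -2 + 3 = 1)
B = -3/2 (B = (3*1)*(1/2 - 3/3) = 3*(1*(1/2) - 3*1/3) = 3*(1/2 - 1) = 3*(-1/2) = -3/2 ≈ -1.5000)
Y*(B - 14) = 1*(-3/2 - 14) = 1*(-31/2) = -31/2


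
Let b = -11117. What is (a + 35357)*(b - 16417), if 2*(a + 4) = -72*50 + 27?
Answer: -924220011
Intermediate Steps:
a = -3581/2 (a = -4 + (-72*50 + 27)/2 = -4 + (-3600 + 27)/2 = -4 + (½)*(-3573) = -4 - 3573/2 = -3581/2 ≈ -1790.5)
(a + 35357)*(b - 16417) = (-3581/2 + 35357)*(-11117 - 16417) = (67133/2)*(-27534) = -924220011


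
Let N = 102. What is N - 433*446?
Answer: -193016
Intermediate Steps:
N - 433*446 = 102 - 433*446 = 102 - 193118 = -193016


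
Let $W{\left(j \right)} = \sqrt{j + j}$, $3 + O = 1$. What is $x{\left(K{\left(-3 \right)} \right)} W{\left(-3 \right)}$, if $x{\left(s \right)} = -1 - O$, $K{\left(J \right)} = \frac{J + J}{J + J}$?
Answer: $i \sqrt{6} \approx 2.4495 i$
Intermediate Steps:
$O = -2$ ($O = -3 + 1 = -2$)
$K{\left(J \right)} = 1$ ($K{\left(J \right)} = \frac{2 J}{2 J} = 2 J \frac{1}{2 J} = 1$)
$W{\left(j \right)} = \sqrt{2} \sqrt{j}$ ($W{\left(j \right)} = \sqrt{2 j} = \sqrt{2} \sqrt{j}$)
$x{\left(s \right)} = 1$ ($x{\left(s \right)} = -1 - -2 = -1 + 2 = 1$)
$x{\left(K{\left(-3 \right)} \right)} W{\left(-3 \right)} = 1 \sqrt{2} \sqrt{-3} = 1 \sqrt{2} i \sqrt{3} = 1 i \sqrt{6} = i \sqrt{6}$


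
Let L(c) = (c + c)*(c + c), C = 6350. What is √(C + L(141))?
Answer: √85874 ≈ 293.04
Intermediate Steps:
L(c) = 4*c² (L(c) = (2*c)*(2*c) = 4*c²)
√(C + L(141)) = √(6350 + 4*141²) = √(6350 + 4*19881) = √(6350 + 79524) = √85874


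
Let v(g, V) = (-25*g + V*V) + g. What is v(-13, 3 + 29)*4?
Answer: 5344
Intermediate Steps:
v(g, V) = V² - 24*g (v(g, V) = (-25*g + V²) + g = (V² - 25*g) + g = V² - 24*g)
v(-13, 3 + 29)*4 = ((3 + 29)² - 24*(-13))*4 = (32² + 312)*4 = (1024 + 312)*4 = 1336*4 = 5344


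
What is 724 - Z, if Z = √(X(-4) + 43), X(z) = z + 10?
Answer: 717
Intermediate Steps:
X(z) = 10 + z
Z = 7 (Z = √((10 - 4) + 43) = √(6 + 43) = √49 = 7)
724 - Z = 724 - 1*7 = 724 - 7 = 717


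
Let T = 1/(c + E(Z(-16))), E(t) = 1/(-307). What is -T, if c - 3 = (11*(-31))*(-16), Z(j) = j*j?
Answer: -307/1675912 ≈ -0.00018318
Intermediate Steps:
Z(j) = j**2
c = 5459 (c = 3 + (11*(-31))*(-16) = 3 - 341*(-16) = 3 + 5456 = 5459)
E(t) = -1/307
T = 307/1675912 (T = 1/(5459 - 1/307) = 1/(1675912/307) = 307/1675912 ≈ 0.00018318)
-T = -1*307/1675912 = -307/1675912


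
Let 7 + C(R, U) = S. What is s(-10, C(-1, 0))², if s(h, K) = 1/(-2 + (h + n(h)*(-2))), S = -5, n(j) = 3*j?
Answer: 1/2304 ≈ 0.00043403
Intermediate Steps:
C(R, U) = -12 (C(R, U) = -7 - 5 = -12)
s(h, K) = 1/(-2 - 5*h) (s(h, K) = 1/(-2 + (h + (3*h)*(-2))) = 1/(-2 + (h - 6*h)) = 1/(-2 - 5*h))
s(-10, C(-1, 0))² = (-1/(2 + 5*(-10)))² = (-1/(2 - 50))² = (-1/(-48))² = (-1*(-1/48))² = (1/48)² = 1/2304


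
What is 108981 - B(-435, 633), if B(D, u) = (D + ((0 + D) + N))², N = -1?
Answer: -649660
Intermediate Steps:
B(D, u) = (-1 + 2*D)² (B(D, u) = (D + ((0 + D) - 1))² = (D + (D - 1))² = (D + (-1 + D))² = (-1 + 2*D)²)
108981 - B(-435, 633) = 108981 - (-1 + 2*(-435))² = 108981 - (-1 - 870)² = 108981 - 1*(-871)² = 108981 - 1*758641 = 108981 - 758641 = -649660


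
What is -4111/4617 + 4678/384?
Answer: 3336617/295488 ≈ 11.292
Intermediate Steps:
-4111/4617 + 4678/384 = -4111*1/4617 + 4678*(1/384) = -4111/4617 + 2339/192 = 3336617/295488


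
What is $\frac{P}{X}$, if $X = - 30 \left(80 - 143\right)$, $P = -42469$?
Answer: $- \frac{6067}{270} \approx -22.47$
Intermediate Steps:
$X = 1890$ ($X = \left(-30\right) \left(-63\right) = 1890$)
$\frac{P}{X} = - \frac{42469}{1890} = \left(-42469\right) \frac{1}{1890} = - \frac{6067}{270}$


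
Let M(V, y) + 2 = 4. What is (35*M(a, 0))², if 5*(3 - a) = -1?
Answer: 4900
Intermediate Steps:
a = 16/5 (a = 3 - ⅕*(-1) = 3 + ⅕ = 16/5 ≈ 3.2000)
M(V, y) = 2 (M(V, y) = -2 + 4 = 2)
(35*M(a, 0))² = (35*2)² = 70² = 4900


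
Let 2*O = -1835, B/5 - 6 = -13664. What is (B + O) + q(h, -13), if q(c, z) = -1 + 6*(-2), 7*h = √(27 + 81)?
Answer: -138441/2 ≈ -69221.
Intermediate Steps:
B = -68290 (B = 30 + 5*(-13664) = 30 - 68320 = -68290)
O = -1835/2 (O = (½)*(-1835) = -1835/2 ≈ -917.50)
h = 6*√3/7 (h = √(27 + 81)/7 = √108/7 = (6*√3)/7 = 6*√3/7 ≈ 1.4846)
q(c, z) = -13 (q(c, z) = -1 - 12 = -13)
(B + O) + q(h, -13) = (-68290 - 1835/2) - 13 = -138415/2 - 13 = -138441/2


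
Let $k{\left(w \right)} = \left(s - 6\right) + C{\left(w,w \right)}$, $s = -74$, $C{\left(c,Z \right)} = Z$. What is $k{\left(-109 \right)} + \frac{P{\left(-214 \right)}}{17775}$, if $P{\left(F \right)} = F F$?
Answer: $- \frac{3313679}{17775} \approx -186.42$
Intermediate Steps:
$P{\left(F \right)} = F^{2}$
$k{\left(w \right)} = -80 + w$ ($k{\left(w \right)} = \left(-74 - 6\right) + w = -80 + w$)
$k{\left(-109 \right)} + \frac{P{\left(-214 \right)}}{17775} = \left(-80 - 109\right) + \frac{\left(-214\right)^{2}}{17775} = -189 + 45796 \cdot \frac{1}{17775} = -189 + \frac{45796}{17775} = - \frac{3313679}{17775}$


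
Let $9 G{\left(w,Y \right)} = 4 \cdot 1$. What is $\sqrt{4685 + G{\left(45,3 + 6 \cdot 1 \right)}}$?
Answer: $\frac{\sqrt{42169}}{3} \approx 68.45$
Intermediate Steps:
$G{\left(w,Y \right)} = \frac{4}{9}$ ($G{\left(w,Y \right)} = \frac{4 \cdot 1}{9} = \frac{1}{9} \cdot 4 = \frac{4}{9}$)
$\sqrt{4685 + G{\left(45,3 + 6 \cdot 1 \right)}} = \sqrt{4685 + \frac{4}{9}} = \sqrt{\frac{42169}{9}} = \frac{\sqrt{42169}}{3}$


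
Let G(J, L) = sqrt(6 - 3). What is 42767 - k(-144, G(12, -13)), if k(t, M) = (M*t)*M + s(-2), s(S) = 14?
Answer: 43185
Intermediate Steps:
G(J, L) = sqrt(3)
k(t, M) = 14 + t*M**2 (k(t, M) = (M*t)*M + 14 = t*M**2 + 14 = 14 + t*M**2)
42767 - k(-144, G(12, -13)) = 42767 - (14 - 144*(sqrt(3))**2) = 42767 - (14 - 144*3) = 42767 - (14 - 432) = 42767 - 1*(-418) = 42767 + 418 = 43185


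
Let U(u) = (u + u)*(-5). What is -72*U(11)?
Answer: 7920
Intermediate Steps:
U(u) = -10*u (U(u) = (2*u)*(-5) = -10*u)
-72*U(11) = -(-720)*11 = -72*(-110) = 7920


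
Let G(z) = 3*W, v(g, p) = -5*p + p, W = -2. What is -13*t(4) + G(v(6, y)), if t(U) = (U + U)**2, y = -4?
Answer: -838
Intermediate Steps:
v(g, p) = -4*p
G(z) = -6 (G(z) = 3*(-2) = -6)
t(U) = 4*U**2 (t(U) = (2*U)**2 = 4*U**2)
-13*t(4) + G(v(6, y)) = -52*4**2 - 6 = -52*16 - 6 = -13*64 - 6 = -832 - 6 = -838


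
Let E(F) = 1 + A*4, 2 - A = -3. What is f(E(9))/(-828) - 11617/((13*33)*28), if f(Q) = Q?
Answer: -137099/138138 ≈ -0.99248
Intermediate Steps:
A = 5 (A = 2 - 1*(-3) = 2 + 3 = 5)
E(F) = 21 (E(F) = 1 + 5*4 = 1 + 20 = 21)
f(E(9))/(-828) - 11617/((13*33)*28) = 21/(-828) - 11617/((13*33)*28) = 21*(-1/828) - 11617/(429*28) = -7/276 - 11617/12012 = -137099/138138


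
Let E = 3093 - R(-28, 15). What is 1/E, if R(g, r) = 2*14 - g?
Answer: 1/3037 ≈ 0.00032927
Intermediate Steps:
R(g, r) = 28 - g
E = 3037 (E = 3093 - (28 - 1*(-28)) = 3093 - (28 + 28) = 3093 - 1*56 = 3093 - 56 = 3037)
1/E = 1/3037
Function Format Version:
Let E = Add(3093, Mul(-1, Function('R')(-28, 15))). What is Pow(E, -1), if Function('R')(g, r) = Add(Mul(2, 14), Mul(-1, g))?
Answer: Rational(1, 3037) ≈ 0.00032927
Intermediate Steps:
Function('R')(g, r) = Add(28, Mul(-1, g))
E = 3037 (E = Add(3093, Mul(-1, Add(28, Mul(-1, -28)))) = Add(3093, Mul(-1, Add(28, 28))) = Add(3093, Mul(-1, 56)) = Add(3093, -56) = 3037)
Pow(E, -1) = Pow(3037, -1) = Rational(1, 3037)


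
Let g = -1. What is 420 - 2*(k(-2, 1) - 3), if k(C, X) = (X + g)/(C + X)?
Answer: 426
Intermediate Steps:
k(C, X) = (-1 + X)/(C + X) (k(C, X) = (X - 1)/(C + X) = (-1 + X)/(C + X))
420 - 2*(k(-2, 1) - 3) = 420 - 2*((-1 + 1)/(-2 + 1) - 3) = 420 - 2*(0/(-1) - 3) = 420 - 2*(-1*0 - 3) = 420 - 2*(0 - 3) = 420 - 2*(-3) = 420 + 6 = 426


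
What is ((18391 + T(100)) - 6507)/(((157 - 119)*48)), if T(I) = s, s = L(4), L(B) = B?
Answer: 743/114 ≈ 6.5175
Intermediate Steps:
s = 4
T(I) = 4
((18391 + T(100)) - 6507)/(((157 - 119)*48)) = ((18391 + 4) - 6507)/(((157 - 119)*48)) = (18395 - 6507)/((38*48)) = 11888/1824 = 11888*(1/1824) = 743/114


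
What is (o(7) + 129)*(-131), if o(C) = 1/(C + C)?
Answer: -236717/14 ≈ -16908.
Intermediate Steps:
o(C) = 1/(2*C)
(o(7) + 129)*(-131) = ((½)/7 + 129)*(-131) = ((½)*(⅐) + 129)*(-131) = (1/14 + 129)*(-131) = (1807/14)*(-131) = -236717/14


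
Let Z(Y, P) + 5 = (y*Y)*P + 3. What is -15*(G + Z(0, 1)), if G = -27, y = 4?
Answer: 435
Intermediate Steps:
Z(Y, P) = -2 + 4*P*Y (Z(Y, P) = -5 + ((4*Y)*P + 3) = -5 + (4*P*Y + 3) = -5 + (3 + 4*P*Y) = -2 + 4*P*Y)
-15*(G + Z(0, 1)) = -15*(-27 + (-2 + 4*1*0)) = -15*(-27 + (-2 + 0)) = -15*(-27 - 2) = -15*(-29) = 435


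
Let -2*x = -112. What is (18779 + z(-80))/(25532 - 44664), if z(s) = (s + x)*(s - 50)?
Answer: -21899/19132 ≈ -1.1446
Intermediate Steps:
x = 56 (x = -½*(-112) = 56)
z(s) = (-50 + s)*(56 + s) (z(s) = (s + 56)*(s - 50) = (56 + s)*(-50 + s) = (-50 + s)*(56 + s))
(18779 + z(-80))/(25532 - 44664) = (18779 + (-2800 + (-80)² + 6*(-80)))/(25532 - 44664) = (18779 + (-2800 + 6400 - 480))/(-19132) = (18779 + 3120)*(-1/19132) = 21899*(-1/19132) = -21899/19132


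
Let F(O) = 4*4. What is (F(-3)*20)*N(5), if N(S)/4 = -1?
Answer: -1280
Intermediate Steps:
F(O) = 16
N(S) = -4 (N(S) = 4*(-1) = -4)
(F(-3)*20)*N(5) = (16*20)*(-4) = 320*(-4) = -1280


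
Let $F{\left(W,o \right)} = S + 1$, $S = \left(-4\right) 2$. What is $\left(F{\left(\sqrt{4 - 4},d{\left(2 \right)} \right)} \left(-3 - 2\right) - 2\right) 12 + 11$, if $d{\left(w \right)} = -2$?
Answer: $407$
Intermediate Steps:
$S = -8$
$F{\left(W,o \right)} = -7$ ($F{\left(W,o \right)} = -8 + 1 = -7$)
$\left(F{\left(\sqrt{4 - 4},d{\left(2 \right)} \right)} \left(-3 - 2\right) - 2\right) 12 + 11 = \left(- 7 \left(-3 - 2\right) - 2\right) 12 + 11 = \left(\left(-7\right) \left(-5\right) - 2\right) 12 + 11 = \left(35 - 2\right) 12 + 11 = 33 \cdot 12 + 11 = 396 + 11 = 407$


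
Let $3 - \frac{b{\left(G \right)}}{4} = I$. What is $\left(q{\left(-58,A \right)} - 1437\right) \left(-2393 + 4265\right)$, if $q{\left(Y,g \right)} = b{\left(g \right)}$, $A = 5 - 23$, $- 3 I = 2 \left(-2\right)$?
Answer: $-2677584$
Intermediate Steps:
$I = \frac{4}{3}$ ($I = - \frac{2 \left(-2\right)}{3} = \left(- \frac{1}{3}\right) \left(-4\right) = \frac{4}{3} \approx 1.3333$)
$b{\left(G \right)} = \frac{20}{3}$ ($b{\left(G \right)} = 12 - \frac{16}{3} = \frac{20}{3}$)
$A = -18$ ($A = 5 - 23 = -18$)
$q{\left(Y,g \right)} = \frac{20}{3}$
$\left(q{\left(-58,A \right)} - 1437\right) \left(-2393 + 4265\right) = \left(\frac{20}{3} - 1437\right) \left(-2393 + 4265\right) = \left(- \frac{4291}{3}\right) 1872 = -2677584$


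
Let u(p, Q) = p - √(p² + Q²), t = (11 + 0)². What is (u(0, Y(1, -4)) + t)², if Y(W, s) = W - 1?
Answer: 14641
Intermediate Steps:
t = 121 (t = 11² = 121)
Y(W, s) = -1 + W
u(p, Q) = p - √(Q² + p²)
(u(0, Y(1, -4)) + t)² = ((0 - √((-1 + 1)² + 0²)) + 121)² = ((0 - √(0² + 0)) + 121)² = ((0 - √(0 + 0)) + 121)² = ((0 - √0) + 121)² = ((0 - 1*0) + 121)² = ((0 + 0) + 121)² = (0 + 121)² = 121² = 14641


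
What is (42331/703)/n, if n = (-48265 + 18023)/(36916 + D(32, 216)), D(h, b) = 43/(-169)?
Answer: -264092991891/3592961294 ≈ -73.503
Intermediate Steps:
D(h, b) = -43/169 (D(h, b) = 43*(-1/169) = -43/169)
n = -5110898/6238761 (n = (-48265 + 18023)/(36916 - 43/169) = -30242/6238761/169 = -30242*169/6238761 = -5110898/6238761 ≈ -0.81922)
(42331/703)/n = (42331/703)/(-5110898/6238761) = (42331*(1/703))*(-6238761/5110898) = (42331/703)*(-6238761/5110898) = -264092991891/3592961294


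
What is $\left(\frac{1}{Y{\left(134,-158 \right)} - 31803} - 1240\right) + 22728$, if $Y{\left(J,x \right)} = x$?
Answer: $\frac{686777967}{31961} \approx 21488.0$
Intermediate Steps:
$\left(\frac{1}{Y{\left(134,-158 \right)} - 31803} - 1240\right) + 22728 = \left(\frac{1}{-158 - 31803} - 1240\right) + 22728 = \left(\frac{1}{-31961} - 1240\right) + 22728 = \left(- \frac{1}{31961} - 1240\right) + 22728 = - \frac{39631641}{31961} + 22728 = \frac{686777967}{31961}$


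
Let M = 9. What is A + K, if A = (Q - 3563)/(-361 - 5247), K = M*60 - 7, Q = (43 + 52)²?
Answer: 1491801/2804 ≈ 532.03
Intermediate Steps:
Q = 9025 (Q = 95² = 9025)
K = 533 (K = 9*60 - 7 = 540 - 7 = 533)
A = -2731/2804 (A = (9025 - 3563)/(-361 - 5247) = 5462/(-5608) = 5462*(-1/5608) = -2731/2804 ≈ -0.97397)
A + K = -2731/2804 + 533 = 1491801/2804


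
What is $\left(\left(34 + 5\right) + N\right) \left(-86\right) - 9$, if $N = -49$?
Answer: $851$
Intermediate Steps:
$\left(\left(34 + 5\right) + N\right) \left(-86\right) - 9 = \left(\left(34 + 5\right) - 49\right) \left(-86\right) - 9 = \left(39 - 49\right) \left(-86\right) - 9 = \left(-10\right) \left(-86\right) - 9 = 860 - 9 = 851$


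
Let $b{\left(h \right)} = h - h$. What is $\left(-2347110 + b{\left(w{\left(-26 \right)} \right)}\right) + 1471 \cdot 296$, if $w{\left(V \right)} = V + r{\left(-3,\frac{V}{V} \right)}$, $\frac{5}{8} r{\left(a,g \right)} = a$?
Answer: $-1911694$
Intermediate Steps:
$r{\left(a,g \right)} = \frac{8 a}{5}$
$w{\left(V \right)} = - \frac{24}{5} + V$ ($w{\left(V \right)} = V + \frac{8}{5} \left(-3\right) = V - \frac{24}{5} = - \frac{24}{5} + V$)
$b{\left(h \right)} = 0$
$\left(-2347110 + b{\left(w{\left(-26 \right)} \right)}\right) + 1471 \cdot 296 = \left(-2347110 + 0\right) + 1471 \cdot 296 = -2347110 + 435416 = -1911694$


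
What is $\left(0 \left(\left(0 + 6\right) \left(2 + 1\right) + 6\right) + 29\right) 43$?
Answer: $1247$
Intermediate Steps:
$\left(0 \left(\left(0 + 6\right) \left(2 + 1\right) + 6\right) + 29\right) 43 = \left(0 \left(6 \cdot 3 + 6\right) + 29\right) 43 = \left(0 \left(18 + 6\right) + 29\right) 43 = \left(0 \cdot 24 + 29\right) 43 = \left(0 + 29\right) 43 = 29 \cdot 43 = 1247$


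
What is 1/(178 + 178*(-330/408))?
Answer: 34/1157 ≈ 0.029386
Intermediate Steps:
1/(178 + 178*(-330/408)) = 1/(178 + 178*(-330*1/408)) = 1/(178 + 178*(-55/68)) = 1/(178 - 4895/34) = 1/(1157/34) = 34/1157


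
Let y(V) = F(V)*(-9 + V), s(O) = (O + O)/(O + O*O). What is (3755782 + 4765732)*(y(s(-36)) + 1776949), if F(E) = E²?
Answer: 649225920795919998/42875 ≈ 1.5142e+13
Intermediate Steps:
s(O) = 2*O/(O + O²) (s(O) = (2*O)/(O + O²) = 2*O/(O + O²))
y(V) = V²*(-9 + V)
(3755782 + 4765732)*(y(s(-36)) + 1776949) = (3755782 + 4765732)*((2/(1 - 36))²*(-9 + 2/(1 - 36)) + 1776949) = 8521514*((2/(-35))²*(-9 + 2/(-35)) + 1776949) = 8521514*((2*(-1/35))²*(-9 + 2*(-1/35)) + 1776949) = 8521514*((-2/35)²*(-9 - 2/35) + 1776949) = 8521514*((4/1225)*(-317/35) + 1776949) = 8521514*(-1268/42875 + 1776949) = 8521514*(76186687107/42875) = 649225920795919998/42875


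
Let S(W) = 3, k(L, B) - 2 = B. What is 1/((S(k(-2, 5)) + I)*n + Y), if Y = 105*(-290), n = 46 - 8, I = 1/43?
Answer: -43/1304410 ≈ -3.2965e-5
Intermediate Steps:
k(L, B) = 2 + B
I = 1/43 ≈ 0.023256
n = 38
Y = -30450
1/((S(k(-2, 5)) + I)*n + Y) = 1/((3 + 1/43)*38 - 30450) = 1/((130/43)*38 - 30450) = 1/(4940/43 - 30450) = 1/(-1304410/43) = -43/1304410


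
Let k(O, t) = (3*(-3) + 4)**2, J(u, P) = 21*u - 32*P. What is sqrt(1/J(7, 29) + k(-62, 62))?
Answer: 2*sqrt(3812061)/781 ≈ 4.9999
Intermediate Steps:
J(u, P) = -32*P + 21*u
k(O, t) = 25 (k(O, t) = (-9 + 4)**2 = (-5)**2 = 25)
sqrt(1/J(7, 29) + k(-62, 62)) = sqrt(1/(-32*29 + 21*7) + 25) = sqrt(1/(-928 + 147) + 25) = sqrt(1/(-781) + 25) = sqrt(-1/781 + 25) = sqrt(19524/781) = 2*sqrt(3812061)/781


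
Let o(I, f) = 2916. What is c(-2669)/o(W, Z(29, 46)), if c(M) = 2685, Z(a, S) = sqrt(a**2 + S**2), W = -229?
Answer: 895/972 ≈ 0.92078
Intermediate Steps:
Z(a, S) = sqrt(S**2 + a**2)
c(-2669)/o(W, Z(29, 46)) = 2685/2916 = 2685*(1/2916) = 895/972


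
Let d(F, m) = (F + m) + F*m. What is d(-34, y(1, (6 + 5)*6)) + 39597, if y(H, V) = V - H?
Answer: 37418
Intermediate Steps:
d(F, m) = F + m + F*m
d(-34, y(1, (6 + 5)*6)) + 39597 = (-34 + ((6 + 5)*6 - 1*1) - 34*((6 + 5)*6 - 1*1)) + 39597 = (-34 + (11*6 - 1) - 34*(11*6 - 1)) + 39597 = (-34 + (66 - 1) - 34*(66 - 1)) + 39597 = (-34 + 65 - 34*65) + 39597 = (-34 + 65 - 2210) + 39597 = -2179 + 39597 = 37418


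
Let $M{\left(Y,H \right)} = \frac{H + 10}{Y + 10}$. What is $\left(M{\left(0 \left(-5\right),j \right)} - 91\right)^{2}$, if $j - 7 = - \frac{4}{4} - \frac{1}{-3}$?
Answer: $\frac{7187761}{900} \approx 7986.4$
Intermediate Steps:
$j = \frac{19}{3}$ ($j = 7 - \left(- \frac{1}{3} + 1\right) = 7 - \frac{2}{3} = \frac{19}{3} \approx 6.3333$)
$M{\left(Y,H \right)} = \frac{10 + H}{10 + Y}$
$\left(M{\left(0 \left(-5\right),j \right)} - 91\right)^{2} = \left(\frac{10 + \frac{19}{3}}{10 + 0 \left(-5\right)} - 91\right)^{2} = \left(\frac{1}{10 + 0} \cdot \frac{49}{3} - 91\right)^{2} = \left(\frac{1}{10} \cdot \frac{49}{3} - 91\right)^{2} = \left(\frac{49}{30} - 91\right)^{2} = \left(- \frac{2681}{30}\right)^{2} = \frac{7187761}{900}$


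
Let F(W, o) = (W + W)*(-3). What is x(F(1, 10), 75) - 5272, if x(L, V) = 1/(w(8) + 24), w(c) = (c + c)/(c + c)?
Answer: -131799/25 ≈ -5272.0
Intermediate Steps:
w(c) = 1 (w(c) = (2*c)/((2*c)) = (2*c)*(1/(2*c)) = 1)
F(W, o) = -6*W (F(W, o) = (2*W)*(-3) = -6*W)
x(L, V) = 1/25 (x(L, V) = 1/(1 + 24) = 1/25)
x(F(1, 10), 75) - 5272 = 1/25 - 5272 = -131799/25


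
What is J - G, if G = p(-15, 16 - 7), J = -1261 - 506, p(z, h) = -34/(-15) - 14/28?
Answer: -53063/30 ≈ -1768.8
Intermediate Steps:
p(z, h) = 53/30 (p(z, h) = -34*(-1/15) - 14*1/28 = 34/15 - 1/2 = 53/30)
J = -1767
G = 53/30 ≈ 1.7667
J - G = -1767 - 1*53/30 = -1767 - 53/30 = -53063/30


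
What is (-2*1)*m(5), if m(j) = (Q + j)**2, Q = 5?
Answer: -200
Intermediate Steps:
m(j) = (5 + j)**2
(-2*1)*m(5) = (-2*1)*(5 + 5)**2 = -2*10**2 = -2*100 = -200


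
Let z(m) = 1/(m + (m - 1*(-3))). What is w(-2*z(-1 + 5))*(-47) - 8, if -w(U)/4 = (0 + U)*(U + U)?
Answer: 536/121 ≈ 4.4297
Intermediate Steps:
z(m) = 1/(3 + 2*m) (z(m) = 1/(m + (m + 3)) = 1/(m + (3 + m)) = 1/(3 + 2*m))
w(U) = -8*U² (w(U) = -4*(0 + U)*(U + U) = -4*U*2*U = -8*U²)
w(-2*z(-1 + 5))*(-47) - 8 = -8*4/(3 + 2*(-1 + 5))²*(-47) - 8 = -8*4/(3 + 2*4)²*(-47) - 8 = -8*4/(3 + 8)²*(-47) - 8 = -8*(-2/11)²*(-47) - 8 = -8*4/121*(-47) - 8 = -32/121*(-47) - 8 = 1504/121 - 8 = 536/121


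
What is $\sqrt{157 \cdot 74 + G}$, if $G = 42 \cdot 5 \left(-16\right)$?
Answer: $\sqrt{8258} \approx 90.874$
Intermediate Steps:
$G = -3360$ ($G = 210 \left(-16\right) = -3360$)
$\sqrt{157 \cdot 74 + G} = \sqrt{157 \cdot 74 - 3360} = \sqrt{11618 - 3360} = \sqrt{8258}$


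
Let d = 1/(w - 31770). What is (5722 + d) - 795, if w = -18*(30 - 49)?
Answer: 154845755/31428 ≈ 4927.0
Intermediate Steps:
w = 342 (w = -18*(-19) = 342)
d = -1/31428 (d = 1/(342 - 31770) = 1/(-31428) = -1/31428 ≈ -3.1819e-5)
(5722 + d) - 795 = (5722 - 1/31428) - 795 = 179831015/31428 - 795 = 154845755/31428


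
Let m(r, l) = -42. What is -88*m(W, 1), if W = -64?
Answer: 3696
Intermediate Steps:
-88*m(W, 1) = -88*(-42) = 3696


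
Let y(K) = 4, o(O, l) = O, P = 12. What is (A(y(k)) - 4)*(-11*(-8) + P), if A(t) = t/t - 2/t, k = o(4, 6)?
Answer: -350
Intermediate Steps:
k = 4
A(t) = 1 - 2/t
(A(y(k)) - 4)*(-11*(-8) + P) = ((-2 + 4)/4 - 4)*(-11*(-8) + 12) = ((¼)*2 - 4)*(88 + 12) = (½ - 4)*100 = -7/2*100 = -350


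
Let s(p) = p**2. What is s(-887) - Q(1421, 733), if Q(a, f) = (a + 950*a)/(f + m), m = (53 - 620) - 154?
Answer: 2696619/4 ≈ 6.7416e+5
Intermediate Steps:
m = -721 (m = -567 - 154 = -721)
Q(a, f) = 951*a/(-721 + f) (Q(a, f) = (a + 950*a)/(f - 721) = (951*a)/(-721 + f) = 951*a/(-721 + f))
s(-887) - Q(1421, 733) = (-887)**2 - 951*1421/(-721 + 733) = 786769 - 951*1421/12 = 786769 - 1*450457/4 = 786769 - 450457/4 = 2696619/4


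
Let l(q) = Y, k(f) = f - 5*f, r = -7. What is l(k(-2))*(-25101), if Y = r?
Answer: 175707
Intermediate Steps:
k(f) = -4*f
Y = -7
l(q) = -7
l(k(-2))*(-25101) = -7*(-25101) = 175707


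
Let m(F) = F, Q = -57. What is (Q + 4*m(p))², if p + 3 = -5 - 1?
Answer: 8649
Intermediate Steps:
p = -9 (p = -3 + (-5 - 1) = -3 - 6 = -9)
(Q + 4*m(p))² = (-57 + 4*(-9))² = (-57 - 36)² = (-93)² = 8649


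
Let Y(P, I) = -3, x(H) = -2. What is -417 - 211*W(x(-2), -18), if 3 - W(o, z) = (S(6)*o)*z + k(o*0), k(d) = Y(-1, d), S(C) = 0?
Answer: -1683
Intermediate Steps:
k(d) = -3
W(o, z) = 6 (W(o, z) = 3 - ((0*o)*z - 3) = 3 - (0*z - 3) = 3 - (0 - 3) = 3 - 1*(-3) = 3 + 3 = 6)
-417 - 211*W(x(-2), -18) = -417 - 211*6 = -417 - 1266 = -1683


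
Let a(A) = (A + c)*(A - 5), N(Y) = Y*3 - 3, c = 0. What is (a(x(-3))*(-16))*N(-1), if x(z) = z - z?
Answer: 0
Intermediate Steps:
N(Y) = -3 + 3*Y (N(Y) = 3*Y - 3 = -3 + 3*Y)
x(z) = 0
a(A) = A*(-5 + A) (a(A) = (A + 0)*(A - 5) = A*(-5 + A))
(a(x(-3))*(-16))*N(-1) = ((0*(-5 + 0))*(-16))*(-3 + 3*(-1)) = ((0*(-5))*(-16))*(-3 - 3) = (0*(-16))*(-6) = 0*(-6) = 0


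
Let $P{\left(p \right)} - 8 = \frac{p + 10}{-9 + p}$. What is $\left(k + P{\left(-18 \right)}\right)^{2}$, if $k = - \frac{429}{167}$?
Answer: $\frac{666930625}{20331081} \approx 32.803$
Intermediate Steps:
$k = - \frac{429}{167}$ ($k = \left(-429\right) \frac{1}{167} = - \frac{429}{167} \approx -2.5689$)
$P{\left(p \right)} = 8 + \frac{10 + p}{-9 + p}$ ($P{\left(p \right)} = 8 + \frac{p + 10}{-9 + p} = 8 + \frac{10 + p}{-9 + p}$)
$\left(k + P{\left(-18 \right)}\right)^{2} = \left(- \frac{429}{167} + \frac{-62 + 9 \left(-18\right)}{-9 - 18}\right)^{2} = \left(- \frac{429}{167} + \frac{-62 - 162}{-27}\right)^{2} = \left(- \frac{429}{167} - - \frac{224}{27}\right)^{2} = \left(- \frac{429}{167} + \frac{224}{27}\right)^{2} = \left(\frac{25825}{4509}\right)^{2} = \frac{666930625}{20331081}$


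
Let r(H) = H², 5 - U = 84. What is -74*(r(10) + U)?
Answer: -1554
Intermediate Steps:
U = -79 (U = 5 - 1*84 = 5 - 84 = -79)
-74*(r(10) + U) = -74*(10² - 79) = -74*(100 - 79) = -74*21 = -1554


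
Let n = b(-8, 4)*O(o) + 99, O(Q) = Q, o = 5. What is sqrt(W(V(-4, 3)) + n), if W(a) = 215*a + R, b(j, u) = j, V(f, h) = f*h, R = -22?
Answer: I*sqrt(2543) ≈ 50.428*I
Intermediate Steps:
W(a) = -22 + 215*a (W(a) = 215*a - 22 = -22 + 215*a)
n = 59 (n = -8*5 + 99 = -40 + 99 = 59)
sqrt(W(V(-4, 3)) + n) = sqrt((-22 + 215*(-4*3)) + 59) = sqrt((-22 + 215*(-12)) + 59) = sqrt((-22 - 2580) + 59) = sqrt(-2602 + 59) = sqrt(-2543) = I*sqrt(2543)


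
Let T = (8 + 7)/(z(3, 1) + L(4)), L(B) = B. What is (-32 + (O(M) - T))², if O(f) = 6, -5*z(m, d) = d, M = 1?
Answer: 323761/361 ≈ 896.84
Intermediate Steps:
z(m, d) = -d/5
T = 75/19 (T = (8 + 7)/(-⅕*1 + 4) = 15/(-⅕ + 4) = 15/(19/5) = 15*(5/19) = 75/19 ≈ 3.9474)
(-32 + (O(M) - T))² = (-32 + (6 - 1*75/19))² = (-32 + (6 - 75/19))² = (-32 + 39/19)² = (-569/19)² = 323761/361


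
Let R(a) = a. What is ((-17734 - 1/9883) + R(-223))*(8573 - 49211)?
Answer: 7211986522416/9883 ≈ 7.2974e+8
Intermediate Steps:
((-17734 - 1/9883) + R(-223))*(8573 - 49211) = ((-17734 - 1/9883) - 223)*(8573 - 49211) = ((-17734 - 1*1/9883) - 223)*(-40638) = ((-17734 - 1/9883) - 223)*(-40638) = (-175265123/9883 - 223)*(-40638) = -177469032/9883*(-40638) = 7211986522416/9883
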